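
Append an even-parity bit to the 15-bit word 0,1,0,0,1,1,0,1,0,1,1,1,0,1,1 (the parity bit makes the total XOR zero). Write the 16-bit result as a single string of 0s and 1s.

0100110101110111

XOR of the 15 data bits: 0⊕1⊕0⊕0⊕1⊕1⊕0⊕1⊕0⊕1⊕1⊕1⊕0⊕1⊕1 = 1
Parity bit = 1 (so all 16 bits XOR to 0).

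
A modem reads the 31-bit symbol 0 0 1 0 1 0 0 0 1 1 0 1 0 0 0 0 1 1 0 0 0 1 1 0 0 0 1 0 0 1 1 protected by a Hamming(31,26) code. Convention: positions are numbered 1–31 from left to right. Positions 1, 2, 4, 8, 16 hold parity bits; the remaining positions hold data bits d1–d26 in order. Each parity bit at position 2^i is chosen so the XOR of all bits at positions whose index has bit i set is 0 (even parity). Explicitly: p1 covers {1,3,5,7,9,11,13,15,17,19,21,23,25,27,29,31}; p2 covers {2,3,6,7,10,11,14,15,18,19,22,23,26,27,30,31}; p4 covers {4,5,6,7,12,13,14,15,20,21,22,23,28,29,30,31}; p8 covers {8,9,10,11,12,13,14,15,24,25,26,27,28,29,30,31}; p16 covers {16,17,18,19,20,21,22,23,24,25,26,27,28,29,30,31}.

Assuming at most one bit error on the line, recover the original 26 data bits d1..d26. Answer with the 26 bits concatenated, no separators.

11001101000010001100010011

s1 (pos 1,3,5,7,9,11,13,15,17,19,21,23,25,27,29,31): 0⊕1⊕1⊕0⊕1⊕0⊕0⊕0⊕1⊕0⊕0⊕1⊕0⊕1⊕0⊕1 = 1
s2 (pos 2,3,6,7,10,11,14,15,18,19,22,23,26,27,30,31): 0⊕1⊕0⊕0⊕1⊕0⊕0⊕0⊕1⊕0⊕1⊕1⊕0⊕1⊕1⊕1 = 0
s4 (pos 4,5,6,7,12,13,14,15,20,21,22,23,28,29,30,31): 0⊕1⊕0⊕0⊕1⊕0⊕0⊕0⊕0⊕0⊕1⊕1⊕0⊕0⊕1⊕1 = 0
s8 (pos 8,9,10,11,12,13,14,15,24,25,26,27,28,29,30,31): 0⊕1⊕1⊕0⊕1⊕0⊕0⊕0⊕0⊕0⊕0⊕1⊕0⊕0⊕1⊕1 = 0
s16 (pos 16,17,18,19,20,21,22,23,24,25,26,27,28,29,30,31): 0⊕1⊕1⊕0⊕0⊕0⊕1⊕1⊕0⊕0⊕0⊕1⊕0⊕0⊕1⊕1 = 1
Syndrome s16…s1 = 10001 → error at position 17.
Flip position 17: 0010100011010000110001100010011 → 0010100011010000010001100010011
Read data bits from positions 3,5,6,7,9,10,11,12,13,14,15,17,18,19,20,21,22,23,24,25,26,27,28,29,30,31: 11001101000010001100010011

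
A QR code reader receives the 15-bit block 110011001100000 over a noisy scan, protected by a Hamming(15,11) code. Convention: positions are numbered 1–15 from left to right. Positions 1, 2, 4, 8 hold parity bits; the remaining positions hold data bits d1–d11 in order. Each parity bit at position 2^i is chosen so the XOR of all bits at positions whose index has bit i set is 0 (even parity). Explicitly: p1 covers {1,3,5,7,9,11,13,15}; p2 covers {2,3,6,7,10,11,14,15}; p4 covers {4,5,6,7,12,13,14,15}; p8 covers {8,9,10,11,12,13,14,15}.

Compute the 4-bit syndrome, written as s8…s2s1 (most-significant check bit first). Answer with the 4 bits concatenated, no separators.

0011

s1 (pos 1,3,5,7,9,11,13,15): 1⊕0⊕1⊕0⊕1⊕0⊕0⊕0 = 1
s2 (pos 2,3,6,7,10,11,14,15): 1⊕0⊕1⊕0⊕1⊕0⊕0⊕0 = 1
s4 (pos 4,5,6,7,12,13,14,15): 0⊕1⊕1⊕0⊕0⊕0⊕0⊕0 = 0
s8 (pos 8,9,10,11,12,13,14,15): 0⊕1⊕1⊕0⊕0⊕0⊕0⊕0 = 0
Syndrome s8…s1 = 0011 → error at position 3.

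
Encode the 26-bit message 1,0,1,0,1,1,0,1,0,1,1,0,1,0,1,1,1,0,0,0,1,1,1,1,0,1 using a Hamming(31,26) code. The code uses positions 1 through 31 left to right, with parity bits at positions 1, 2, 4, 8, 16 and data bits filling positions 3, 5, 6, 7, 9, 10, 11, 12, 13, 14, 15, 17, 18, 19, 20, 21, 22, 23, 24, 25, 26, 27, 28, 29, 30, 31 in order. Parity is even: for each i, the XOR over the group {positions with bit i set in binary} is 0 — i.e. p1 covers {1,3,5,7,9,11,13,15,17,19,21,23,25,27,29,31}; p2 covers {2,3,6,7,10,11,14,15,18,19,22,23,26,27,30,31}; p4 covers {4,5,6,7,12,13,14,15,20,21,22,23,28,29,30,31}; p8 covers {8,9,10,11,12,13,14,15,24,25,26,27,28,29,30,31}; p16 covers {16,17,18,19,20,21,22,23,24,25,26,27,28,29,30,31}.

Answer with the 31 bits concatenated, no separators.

Place data at non-parity positions: p1 p2 1 p4 0 1 0 p8 1 1 0 1 0 1 1 p16 0 1 0 1 1 1 0 0 0 1 1 1 1 0 1
p1 (pos 1,3,5,7,9,11,13,15,17,19,21,23,25,27,29,31): XOR of data positions = 1⊕0⊕0⊕1⊕0⊕0⊕1⊕0⊕0⊕1⊕0⊕0⊕1⊕1⊕1 = 1
p2 (pos 2,3,6,7,10,11,14,15,18,19,22,23,26,27,30,31): XOR of data positions = 1⊕1⊕0⊕1⊕0⊕1⊕1⊕1⊕0⊕1⊕0⊕1⊕1⊕0⊕1 = 0
p4 (pos 4,5,6,7,12,13,14,15,20,21,22,23,28,29,30,31): XOR of data positions = 0⊕1⊕0⊕1⊕0⊕1⊕1⊕1⊕1⊕1⊕0⊕1⊕1⊕0⊕1 = 0
p8 (pos 8,9,10,11,12,13,14,15,24,25,26,27,28,29,30,31): XOR of data positions = 1⊕1⊕0⊕1⊕0⊕1⊕1⊕0⊕0⊕1⊕1⊕1⊕1⊕0⊕1 = 0
p16 (pos 16,17,18,19,20,21,22,23,24,25,26,27,28,29,30,31): XOR of data positions = 0⊕1⊕0⊕1⊕1⊕1⊕0⊕0⊕0⊕1⊕1⊕1⊕1⊕0⊕1 = 1
Codeword: 1010010011010111010111000111101

1010010011010111010111000111101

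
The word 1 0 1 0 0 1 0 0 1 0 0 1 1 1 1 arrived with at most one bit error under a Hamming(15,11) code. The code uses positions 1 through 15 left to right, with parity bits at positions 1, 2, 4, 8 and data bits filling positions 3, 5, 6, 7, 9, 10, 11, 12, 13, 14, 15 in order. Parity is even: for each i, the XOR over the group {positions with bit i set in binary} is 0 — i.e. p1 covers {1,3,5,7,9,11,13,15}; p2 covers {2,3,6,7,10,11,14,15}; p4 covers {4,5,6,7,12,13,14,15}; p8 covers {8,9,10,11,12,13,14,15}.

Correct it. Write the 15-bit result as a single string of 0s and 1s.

s1 (pos 1,3,5,7,9,11,13,15): 1⊕1⊕0⊕0⊕1⊕0⊕1⊕1 = 1
s2 (pos 2,3,6,7,10,11,14,15): 0⊕1⊕1⊕0⊕0⊕0⊕1⊕1 = 0
s4 (pos 4,5,6,7,12,13,14,15): 0⊕0⊕1⊕0⊕1⊕1⊕1⊕1 = 1
s8 (pos 8,9,10,11,12,13,14,15): 0⊕1⊕0⊕0⊕1⊕1⊕1⊕1 = 1
Syndrome s8…s1 = 1101 → error at position 13.
Flip position 13: 101001001001111 → 101001001001011

101001001001011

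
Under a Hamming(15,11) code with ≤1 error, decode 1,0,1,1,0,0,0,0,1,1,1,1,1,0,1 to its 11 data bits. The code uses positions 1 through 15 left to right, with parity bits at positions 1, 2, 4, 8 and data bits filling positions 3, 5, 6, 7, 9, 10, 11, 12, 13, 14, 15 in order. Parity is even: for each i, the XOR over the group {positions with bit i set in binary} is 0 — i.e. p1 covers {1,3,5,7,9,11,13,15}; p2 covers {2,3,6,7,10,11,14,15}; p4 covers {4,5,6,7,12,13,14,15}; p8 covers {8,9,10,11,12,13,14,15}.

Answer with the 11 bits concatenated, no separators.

10001111101

s1 (pos 1,3,5,7,9,11,13,15): 1⊕1⊕0⊕0⊕1⊕1⊕1⊕1 = 0
s2 (pos 2,3,6,7,10,11,14,15): 0⊕1⊕0⊕0⊕1⊕1⊕0⊕1 = 0
s4 (pos 4,5,6,7,12,13,14,15): 1⊕0⊕0⊕0⊕1⊕1⊕0⊕1 = 0
s8 (pos 8,9,10,11,12,13,14,15): 0⊕1⊕1⊕1⊕1⊕1⊕0⊕1 = 0
Syndrome s8…s1 = 0000 → no error.
Read data bits from positions 3,5,6,7,9,10,11,12,13,14,15: 10001111101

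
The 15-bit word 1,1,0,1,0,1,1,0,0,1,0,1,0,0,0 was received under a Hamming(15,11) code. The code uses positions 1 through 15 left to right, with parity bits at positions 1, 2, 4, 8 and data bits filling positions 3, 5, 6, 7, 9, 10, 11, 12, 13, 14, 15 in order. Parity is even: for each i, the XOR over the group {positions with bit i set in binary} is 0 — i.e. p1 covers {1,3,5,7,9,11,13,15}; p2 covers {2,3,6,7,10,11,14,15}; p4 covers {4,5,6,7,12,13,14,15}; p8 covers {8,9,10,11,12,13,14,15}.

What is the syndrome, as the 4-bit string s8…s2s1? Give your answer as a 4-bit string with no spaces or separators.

s1 (pos 1,3,5,7,9,11,13,15): 1⊕0⊕0⊕1⊕0⊕0⊕0⊕0 = 0
s2 (pos 2,3,6,7,10,11,14,15): 1⊕0⊕1⊕1⊕1⊕0⊕0⊕0 = 0
s4 (pos 4,5,6,7,12,13,14,15): 1⊕0⊕1⊕1⊕1⊕0⊕0⊕0 = 0
s8 (pos 8,9,10,11,12,13,14,15): 0⊕0⊕1⊕0⊕1⊕0⊕0⊕0 = 0
Syndrome s8…s1 = 0000 → no error.

0000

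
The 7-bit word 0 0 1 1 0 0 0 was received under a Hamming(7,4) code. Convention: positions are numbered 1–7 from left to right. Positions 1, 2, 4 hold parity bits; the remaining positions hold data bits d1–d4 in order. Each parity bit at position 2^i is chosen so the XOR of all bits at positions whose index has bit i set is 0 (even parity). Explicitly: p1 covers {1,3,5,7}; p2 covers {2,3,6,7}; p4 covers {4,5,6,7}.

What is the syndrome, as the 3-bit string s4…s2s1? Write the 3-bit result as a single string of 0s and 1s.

111

s1 (pos 1,3,5,7): 0⊕1⊕0⊕0 = 1
s2 (pos 2,3,6,7): 0⊕1⊕0⊕0 = 1
s4 (pos 4,5,6,7): 1⊕0⊕0⊕0 = 1
Syndrome s4…s1 = 111 → error at position 7.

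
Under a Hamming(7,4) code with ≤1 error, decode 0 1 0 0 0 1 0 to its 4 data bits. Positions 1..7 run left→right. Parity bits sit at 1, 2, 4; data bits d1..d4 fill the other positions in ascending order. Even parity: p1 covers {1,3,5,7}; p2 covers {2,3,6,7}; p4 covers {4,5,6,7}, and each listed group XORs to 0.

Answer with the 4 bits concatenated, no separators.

s1 (pos 1,3,5,7): 0⊕0⊕0⊕0 = 0
s2 (pos 2,3,6,7): 1⊕0⊕1⊕0 = 0
s4 (pos 4,5,6,7): 0⊕0⊕1⊕0 = 1
Syndrome s4…s1 = 100 → error at position 4.
Flip position 4: 0100010 → 0101010
Read data bits from positions 3,5,6,7: 0010

0010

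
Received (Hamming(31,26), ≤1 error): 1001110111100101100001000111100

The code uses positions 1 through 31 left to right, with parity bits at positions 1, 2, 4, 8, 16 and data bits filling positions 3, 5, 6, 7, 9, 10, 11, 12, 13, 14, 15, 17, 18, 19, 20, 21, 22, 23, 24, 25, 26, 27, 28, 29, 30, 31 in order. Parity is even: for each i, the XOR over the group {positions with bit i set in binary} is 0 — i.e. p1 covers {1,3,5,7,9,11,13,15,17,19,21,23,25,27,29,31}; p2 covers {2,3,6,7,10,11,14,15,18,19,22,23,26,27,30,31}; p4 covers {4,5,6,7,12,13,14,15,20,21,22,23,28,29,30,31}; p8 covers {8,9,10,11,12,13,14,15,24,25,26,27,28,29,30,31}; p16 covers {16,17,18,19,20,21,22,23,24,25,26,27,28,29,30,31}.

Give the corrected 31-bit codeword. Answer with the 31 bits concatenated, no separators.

s1 (pos 1,3,5,7,9,11,13,15,17,19,21,23,25,27,29,31): 1⊕0⊕1⊕0⊕1⊕1⊕0⊕0⊕1⊕0⊕0⊕0⊕0⊕1⊕1⊕0 = 1
s2 (pos 2,3,6,7,10,11,14,15,18,19,22,23,26,27,30,31): 0⊕0⊕1⊕0⊕1⊕1⊕1⊕0⊕0⊕0⊕1⊕0⊕1⊕1⊕0⊕0 = 1
s4 (pos 4,5,6,7,12,13,14,15,20,21,22,23,28,29,30,31): 1⊕1⊕1⊕0⊕0⊕0⊕1⊕0⊕0⊕0⊕1⊕0⊕1⊕1⊕0⊕0 = 1
s8 (pos 8,9,10,11,12,13,14,15,24,25,26,27,28,29,30,31): 1⊕1⊕1⊕1⊕0⊕0⊕1⊕0⊕0⊕0⊕1⊕1⊕1⊕1⊕0⊕0 = 1
s16 (pos 16,17,18,19,20,21,22,23,24,25,26,27,28,29,30,31): 1⊕1⊕0⊕0⊕0⊕0⊕1⊕0⊕0⊕0⊕1⊕1⊕1⊕1⊕0⊕0 = 1
Syndrome s16…s1 = 11111 → error at position 31.
Flip position 31: 1001110111100101100001000111100 → 1001110111100101100001000111101

1001110111100101100001000111101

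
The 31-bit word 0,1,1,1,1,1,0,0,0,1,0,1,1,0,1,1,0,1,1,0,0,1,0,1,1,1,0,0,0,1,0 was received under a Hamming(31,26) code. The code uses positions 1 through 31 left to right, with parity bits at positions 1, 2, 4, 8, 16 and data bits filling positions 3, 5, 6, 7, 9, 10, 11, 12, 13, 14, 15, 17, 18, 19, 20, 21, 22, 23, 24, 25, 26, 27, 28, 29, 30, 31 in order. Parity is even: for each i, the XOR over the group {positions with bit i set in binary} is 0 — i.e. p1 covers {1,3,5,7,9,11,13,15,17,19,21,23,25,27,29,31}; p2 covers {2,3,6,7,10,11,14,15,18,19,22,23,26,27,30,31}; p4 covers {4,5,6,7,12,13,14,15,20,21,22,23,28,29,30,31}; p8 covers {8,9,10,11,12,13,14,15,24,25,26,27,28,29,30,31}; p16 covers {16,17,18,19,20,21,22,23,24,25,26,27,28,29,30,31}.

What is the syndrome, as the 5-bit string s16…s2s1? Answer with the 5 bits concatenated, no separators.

00000

s1 (pos 1,3,5,7,9,11,13,15,17,19,21,23,25,27,29,31): 0⊕1⊕1⊕0⊕0⊕0⊕1⊕1⊕0⊕1⊕0⊕0⊕1⊕0⊕0⊕0 = 0
s2 (pos 2,3,6,7,10,11,14,15,18,19,22,23,26,27,30,31): 1⊕1⊕1⊕0⊕1⊕0⊕0⊕1⊕1⊕1⊕1⊕0⊕1⊕0⊕1⊕0 = 0
s4 (pos 4,5,6,7,12,13,14,15,20,21,22,23,28,29,30,31): 1⊕1⊕1⊕0⊕1⊕1⊕0⊕1⊕0⊕0⊕1⊕0⊕0⊕0⊕1⊕0 = 0
s8 (pos 8,9,10,11,12,13,14,15,24,25,26,27,28,29,30,31): 0⊕0⊕1⊕0⊕1⊕1⊕0⊕1⊕1⊕1⊕1⊕0⊕0⊕0⊕1⊕0 = 0
s16 (pos 16,17,18,19,20,21,22,23,24,25,26,27,28,29,30,31): 1⊕0⊕1⊕1⊕0⊕0⊕1⊕0⊕1⊕1⊕1⊕0⊕0⊕0⊕1⊕0 = 0
Syndrome s16…s1 = 00000 → no error.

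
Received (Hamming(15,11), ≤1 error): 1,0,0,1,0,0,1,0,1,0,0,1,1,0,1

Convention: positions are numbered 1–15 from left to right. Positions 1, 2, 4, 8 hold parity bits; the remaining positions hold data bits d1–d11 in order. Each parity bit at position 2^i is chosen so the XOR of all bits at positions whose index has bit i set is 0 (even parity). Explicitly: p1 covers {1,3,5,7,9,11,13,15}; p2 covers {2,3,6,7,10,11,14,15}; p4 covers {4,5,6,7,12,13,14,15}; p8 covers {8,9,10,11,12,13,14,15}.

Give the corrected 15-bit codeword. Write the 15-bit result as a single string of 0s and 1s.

100110101001101

s1 (pos 1,3,5,7,9,11,13,15): 1⊕0⊕0⊕1⊕1⊕0⊕1⊕1 = 1
s2 (pos 2,3,6,7,10,11,14,15): 0⊕0⊕0⊕1⊕0⊕0⊕0⊕1 = 0
s4 (pos 4,5,6,7,12,13,14,15): 1⊕0⊕0⊕1⊕1⊕1⊕0⊕1 = 1
s8 (pos 8,9,10,11,12,13,14,15): 0⊕1⊕0⊕0⊕1⊕1⊕0⊕1 = 0
Syndrome s8…s1 = 0101 → error at position 5.
Flip position 5: 100100101001101 → 100110101001101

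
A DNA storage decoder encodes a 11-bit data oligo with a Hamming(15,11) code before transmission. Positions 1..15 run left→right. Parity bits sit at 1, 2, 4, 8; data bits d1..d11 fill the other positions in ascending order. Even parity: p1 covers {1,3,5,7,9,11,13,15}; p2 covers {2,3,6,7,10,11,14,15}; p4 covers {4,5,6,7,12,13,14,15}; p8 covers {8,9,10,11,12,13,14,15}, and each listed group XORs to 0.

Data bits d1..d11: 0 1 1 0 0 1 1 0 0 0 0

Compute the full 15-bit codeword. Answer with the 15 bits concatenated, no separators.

Place data at non-parity positions: p1 p2 0 p4 1 1 0 p8 0 1 1 0 0 0 0
p1 (pos 1,3,5,7,9,11,13,15): XOR of data positions = 0⊕1⊕0⊕0⊕1⊕0⊕0 = 0
p2 (pos 2,3,6,7,10,11,14,15): XOR of data positions = 0⊕1⊕0⊕1⊕1⊕0⊕0 = 1
p4 (pos 4,5,6,7,12,13,14,15): XOR of data positions = 1⊕1⊕0⊕0⊕0⊕0⊕0 = 0
p8 (pos 8,9,10,11,12,13,14,15): XOR of data positions = 0⊕1⊕1⊕0⊕0⊕0⊕0 = 0
Codeword: 010011000110000

010011000110000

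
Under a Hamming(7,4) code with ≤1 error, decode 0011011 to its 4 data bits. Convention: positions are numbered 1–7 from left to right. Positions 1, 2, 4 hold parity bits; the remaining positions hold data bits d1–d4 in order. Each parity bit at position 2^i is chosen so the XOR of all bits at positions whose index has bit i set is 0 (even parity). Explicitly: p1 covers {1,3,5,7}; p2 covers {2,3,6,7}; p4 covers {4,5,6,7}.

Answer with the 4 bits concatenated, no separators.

s1 (pos 1,3,5,7): 0⊕1⊕0⊕1 = 0
s2 (pos 2,3,6,7): 0⊕1⊕1⊕1 = 1
s4 (pos 4,5,6,7): 1⊕0⊕1⊕1 = 1
Syndrome s4…s1 = 110 → error at position 6.
Flip position 6: 0011011 → 0011001
Read data bits from positions 3,5,6,7: 1001

1001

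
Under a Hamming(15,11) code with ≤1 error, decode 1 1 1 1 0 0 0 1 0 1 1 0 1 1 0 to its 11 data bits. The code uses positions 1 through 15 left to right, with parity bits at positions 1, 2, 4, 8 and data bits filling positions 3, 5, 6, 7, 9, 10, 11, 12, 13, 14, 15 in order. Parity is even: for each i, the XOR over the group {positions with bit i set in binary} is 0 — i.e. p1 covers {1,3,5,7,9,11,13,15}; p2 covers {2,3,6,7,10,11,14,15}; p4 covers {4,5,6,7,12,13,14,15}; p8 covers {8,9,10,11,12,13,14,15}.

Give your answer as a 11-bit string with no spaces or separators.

10000110100

s1 (pos 1,3,5,7,9,11,13,15): 1⊕1⊕0⊕0⊕0⊕1⊕1⊕0 = 0
s2 (pos 2,3,6,7,10,11,14,15): 1⊕1⊕0⊕0⊕1⊕1⊕1⊕0 = 1
s4 (pos 4,5,6,7,12,13,14,15): 1⊕0⊕0⊕0⊕0⊕1⊕1⊕0 = 1
s8 (pos 8,9,10,11,12,13,14,15): 1⊕0⊕1⊕1⊕0⊕1⊕1⊕0 = 1
Syndrome s8…s1 = 1110 → error at position 14.
Flip position 14: 111100010110110 → 111100010110100
Read data bits from positions 3,5,6,7,9,10,11,12,13,14,15: 10000110100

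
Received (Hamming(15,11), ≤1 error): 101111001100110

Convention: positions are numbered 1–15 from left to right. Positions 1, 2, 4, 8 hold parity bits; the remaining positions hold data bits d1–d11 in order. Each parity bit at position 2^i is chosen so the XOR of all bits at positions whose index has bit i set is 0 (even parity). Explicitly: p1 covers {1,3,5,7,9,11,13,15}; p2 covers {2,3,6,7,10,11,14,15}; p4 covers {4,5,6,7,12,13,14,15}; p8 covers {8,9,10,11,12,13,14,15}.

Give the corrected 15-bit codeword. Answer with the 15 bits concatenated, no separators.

101101001100110

s1 (pos 1,3,5,7,9,11,13,15): 1⊕1⊕1⊕0⊕1⊕0⊕1⊕0 = 1
s2 (pos 2,3,6,7,10,11,14,15): 0⊕1⊕1⊕0⊕1⊕0⊕1⊕0 = 0
s4 (pos 4,5,6,7,12,13,14,15): 1⊕1⊕1⊕0⊕0⊕1⊕1⊕0 = 1
s8 (pos 8,9,10,11,12,13,14,15): 0⊕1⊕1⊕0⊕0⊕1⊕1⊕0 = 0
Syndrome s8…s1 = 0101 → error at position 5.
Flip position 5: 101111001100110 → 101101001100110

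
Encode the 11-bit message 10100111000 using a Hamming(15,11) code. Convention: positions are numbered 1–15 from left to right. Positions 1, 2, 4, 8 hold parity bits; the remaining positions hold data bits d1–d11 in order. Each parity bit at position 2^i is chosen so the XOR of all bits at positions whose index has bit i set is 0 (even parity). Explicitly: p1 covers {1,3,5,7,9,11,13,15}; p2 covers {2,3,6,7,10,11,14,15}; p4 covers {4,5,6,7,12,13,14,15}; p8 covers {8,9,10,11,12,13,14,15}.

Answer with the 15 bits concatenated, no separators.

001001010111000

Place data at non-parity positions: p1 p2 1 p4 0 1 0 p8 0 1 1 1 0 0 0
p1 (pos 1,3,5,7,9,11,13,15): XOR of data positions = 1⊕0⊕0⊕0⊕1⊕0⊕0 = 0
p2 (pos 2,3,6,7,10,11,14,15): XOR of data positions = 1⊕1⊕0⊕1⊕1⊕0⊕0 = 0
p4 (pos 4,5,6,7,12,13,14,15): XOR of data positions = 0⊕1⊕0⊕1⊕0⊕0⊕0 = 0
p8 (pos 8,9,10,11,12,13,14,15): XOR of data positions = 0⊕1⊕1⊕1⊕0⊕0⊕0 = 1
Codeword: 001001010111000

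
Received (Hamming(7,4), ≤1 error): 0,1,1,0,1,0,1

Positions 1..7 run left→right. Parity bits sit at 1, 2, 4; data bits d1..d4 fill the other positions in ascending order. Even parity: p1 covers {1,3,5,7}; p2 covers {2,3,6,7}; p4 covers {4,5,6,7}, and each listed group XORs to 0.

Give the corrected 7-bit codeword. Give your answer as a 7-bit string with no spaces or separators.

0100101

s1 (pos 1,3,5,7): 0⊕1⊕1⊕1 = 1
s2 (pos 2,3,6,7): 1⊕1⊕0⊕1 = 1
s4 (pos 4,5,6,7): 0⊕1⊕0⊕1 = 0
Syndrome s4…s1 = 011 → error at position 3.
Flip position 3: 0110101 → 0100101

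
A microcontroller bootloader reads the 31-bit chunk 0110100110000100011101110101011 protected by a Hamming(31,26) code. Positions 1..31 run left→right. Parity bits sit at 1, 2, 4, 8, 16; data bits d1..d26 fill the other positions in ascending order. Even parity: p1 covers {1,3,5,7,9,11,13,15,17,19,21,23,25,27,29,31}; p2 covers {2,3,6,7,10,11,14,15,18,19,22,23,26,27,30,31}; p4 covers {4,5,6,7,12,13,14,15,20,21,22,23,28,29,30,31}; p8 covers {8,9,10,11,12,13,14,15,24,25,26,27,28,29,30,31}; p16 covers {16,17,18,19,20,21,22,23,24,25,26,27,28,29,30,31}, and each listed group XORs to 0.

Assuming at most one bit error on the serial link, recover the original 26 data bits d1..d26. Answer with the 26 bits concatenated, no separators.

s1 (pos 1,3,5,7,9,11,13,15,17,19,21,23,25,27,29,31): 0⊕1⊕1⊕0⊕1⊕0⊕0⊕0⊕0⊕1⊕0⊕1⊕0⊕0⊕0⊕1 = 0
s2 (pos 2,3,6,7,10,11,14,15,18,19,22,23,26,27,30,31): 1⊕1⊕0⊕0⊕0⊕0⊕1⊕0⊕1⊕1⊕1⊕1⊕1⊕0⊕1⊕1 = 0
s4 (pos 4,5,6,7,12,13,14,15,20,21,22,23,28,29,30,31): 0⊕1⊕0⊕0⊕0⊕0⊕1⊕0⊕1⊕0⊕1⊕1⊕1⊕0⊕1⊕1 = 0
s8 (pos 8,9,10,11,12,13,14,15,24,25,26,27,28,29,30,31): 1⊕1⊕0⊕0⊕0⊕0⊕1⊕0⊕1⊕0⊕1⊕0⊕1⊕0⊕1⊕1 = 0
s16 (pos 16,17,18,19,20,21,22,23,24,25,26,27,28,29,30,31): 0⊕0⊕1⊕1⊕1⊕0⊕1⊕1⊕1⊕0⊕1⊕0⊕1⊕0⊕1⊕1 = 0
Syndrome s16…s1 = 00000 → no error.
Read data bits from positions 3,5,6,7,9,10,11,12,13,14,15,17,18,19,20,21,22,23,24,25,26,27,28,29,30,31: 11001000010011101110101011

11001000010011101110101011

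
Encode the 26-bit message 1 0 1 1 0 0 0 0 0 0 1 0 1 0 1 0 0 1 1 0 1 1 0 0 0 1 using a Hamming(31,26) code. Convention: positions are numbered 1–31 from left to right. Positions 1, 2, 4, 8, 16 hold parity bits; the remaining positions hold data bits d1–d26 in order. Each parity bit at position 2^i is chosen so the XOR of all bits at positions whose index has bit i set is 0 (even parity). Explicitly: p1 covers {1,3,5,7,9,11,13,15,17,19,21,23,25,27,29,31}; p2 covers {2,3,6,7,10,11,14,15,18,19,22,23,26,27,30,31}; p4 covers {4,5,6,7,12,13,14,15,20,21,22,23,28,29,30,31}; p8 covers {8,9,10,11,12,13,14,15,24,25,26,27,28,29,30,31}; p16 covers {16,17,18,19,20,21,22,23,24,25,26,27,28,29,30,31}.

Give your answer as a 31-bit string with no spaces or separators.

Place data at non-parity positions: p1 p2 1 p4 0 1 1 p8 0 0 0 0 0 0 1 p16 0 1 0 1 0 0 1 1 0 1 1 0 0 0 1
p1 (pos 1,3,5,7,9,11,13,15,17,19,21,23,25,27,29,31): XOR of data positions = 1⊕0⊕1⊕0⊕0⊕0⊕1⊕0⊕0⊕0⊕1⊕0⊕1⊕0⊕1 = 0
p2 (pos 2,3,6,7,10,11,14,15,18,19,22,23,26,27,30,31): XOR of data positions = 1⊕1⊕1⊕0⊕0⊕0⊕1⊕1⊕0⊕0⊕1⊕1⊕1⊕0⊕1 = 1
p4 (pos 4,5,6,7,12,13,14,15,20,21,22,23,28,29,30,31): XOR of data positions = 0⊕1⊕1⊕0⊕0⊕0⊕1⊕1⊕0⊕0⊕1⊕0⊕0⊕0⊕1 = 0
p8 (pos 8,9,10,11,12,13,14,15,24,25,26,27,28,29,30,31): XOR of data positions = 0⊕0⊕0⊕0⊕0⊕0⊕1⊕1⊕0⊕1⊕1⊕0⊕0⊕0⊕1 = 1
p16 (pos 16,17,18,19,20,21,22,23,24,25,26,27,28,29,30,31): XOR of data positions = 0⊕1⊕0⊕1⊕0⊕0⊕1⊕1⊕0⊕1⊕1⊕0⊕0⊕0⊕1 = 1
Codeword: 0110011100000011010100110110001

0110011100000011010100110110001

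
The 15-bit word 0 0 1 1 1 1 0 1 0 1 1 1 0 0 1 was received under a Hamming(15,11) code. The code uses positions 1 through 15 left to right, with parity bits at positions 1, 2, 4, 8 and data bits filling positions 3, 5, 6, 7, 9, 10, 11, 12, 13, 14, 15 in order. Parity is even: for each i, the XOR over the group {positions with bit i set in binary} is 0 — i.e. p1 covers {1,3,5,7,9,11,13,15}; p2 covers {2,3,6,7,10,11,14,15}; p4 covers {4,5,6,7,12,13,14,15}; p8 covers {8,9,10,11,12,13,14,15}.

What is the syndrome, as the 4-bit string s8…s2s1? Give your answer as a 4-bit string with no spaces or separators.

1110

s1 (pos 1,3,5,7,9,11,13,15): 0⊕1⊕1⊕0⊕0⊕1⊕0⊕1 = 0
s2 (pos 2,3,6,7,10,11,14,15): 0⊕1⊕1⊕0⊕1⊕1⊕0⊕1 = 1
s4 (pos 4,5,6,7,12,13,14,15): 1⊕1⊕1⊕0⊕1⊕0⊕0⊕1 = 1
s8 (pos 8,9,10,11,12,13,14,15): 1⊕0⊕1⊕1⊕1⊕0⊕0⊕1 = 1
Syndrome s8…s1 = 1110 → error at position 14.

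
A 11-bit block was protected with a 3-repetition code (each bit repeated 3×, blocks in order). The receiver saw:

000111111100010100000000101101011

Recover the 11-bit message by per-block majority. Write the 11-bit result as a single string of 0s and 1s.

Block 1 (000): 0 ones → 0
Block 2 (111): 3 ones → 1
Block 3 (111): 3 ones → 1
Block 4 (100): 1 one → 0
Block 5 (010): 1 one → 0
Block 6 (100): 1 one → 0
Block 7 (000): 0 ones → 0
Block 8 (000): 0 ones → 0
Block 9 (101): 2 ones → 1
Block 10 (101): 2 ones → 1
Block 11 (011): 2 ones → 1

01100000111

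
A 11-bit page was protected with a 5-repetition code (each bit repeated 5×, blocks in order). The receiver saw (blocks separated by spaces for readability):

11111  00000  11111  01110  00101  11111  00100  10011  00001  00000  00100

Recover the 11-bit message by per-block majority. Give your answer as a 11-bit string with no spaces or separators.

10110101000

Block 1 (11111): 5 ones → 1
Block 2 (00000): 0 ones → 0
Block 3 (11111): 5 ones → 1
Block 4 (01110): 3 ones → 1
Block 5 (00101): 2 ones → 0
Block 6 (11111): 5 ones → 1
Block 7 (00100): 1 one → 0
Block 8 (10011): 3 ones → 1
Block 9 (00001): 1 one → 0
Block 10 (00000): 0 ones → 0
Block 11 (00100): 1 one → 0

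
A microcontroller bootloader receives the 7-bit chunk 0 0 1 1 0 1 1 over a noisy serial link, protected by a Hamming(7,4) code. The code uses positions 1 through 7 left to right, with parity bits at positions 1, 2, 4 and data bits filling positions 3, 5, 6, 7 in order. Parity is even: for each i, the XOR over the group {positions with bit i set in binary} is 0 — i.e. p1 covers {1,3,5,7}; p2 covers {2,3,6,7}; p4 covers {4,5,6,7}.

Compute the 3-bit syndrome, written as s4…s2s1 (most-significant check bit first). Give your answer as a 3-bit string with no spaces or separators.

110

s1 (pos 1,3,5,7): 0⊕1⊕0⊕1 = 0
s2 (pos 2,3,6,7): 0⊕1⊕1⊕1 = 1
s4 (pos 4,5,6,7): 1⊕0⊕1⊕1 = 1
Syndrome s4…s1 = 110 → error at position 6.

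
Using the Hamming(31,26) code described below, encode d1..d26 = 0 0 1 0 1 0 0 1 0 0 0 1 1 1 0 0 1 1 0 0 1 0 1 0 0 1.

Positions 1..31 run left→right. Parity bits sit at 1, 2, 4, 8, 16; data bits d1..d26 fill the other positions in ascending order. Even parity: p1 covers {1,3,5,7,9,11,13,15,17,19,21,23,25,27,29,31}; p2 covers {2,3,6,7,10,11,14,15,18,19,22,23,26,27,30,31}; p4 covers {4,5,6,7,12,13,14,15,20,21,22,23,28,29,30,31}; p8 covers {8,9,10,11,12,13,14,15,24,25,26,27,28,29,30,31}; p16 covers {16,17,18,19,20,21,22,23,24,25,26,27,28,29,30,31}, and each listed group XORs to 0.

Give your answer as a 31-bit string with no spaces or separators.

1100010110010000111001100101001

Place data at non-parity positions: p1 p2 0 p4 0 1 0 p8 1 0 0 1 0 0 0 p16 1 1 1 0 0 1 1 0 0 1 0 1 0 0 1
p1 (pos 1,3,5,7,9,11,13,15,17,19,21,23,25,27,29,31): XOR of data positions = 0⊕0⊕0⊕1⊕0⊕0⊕0⊕1⊕1⊕0⊕1⊕0⊕0⊕0⊕1 = 1
p2 (pos 2,3,6,7,10,11,14,15,18,19,22,23,26,27,30,31): XOR of data positions = 0⊕1⊕0⊕0⊕0⊕0⊕0⊕1⊕1⊕1⊕1⊕1⊕0⊕0⊕1 = 1
p4 (pos 4,5,6,7,12,13,14,15,20,21,22,23,28,29,30,31): XOR of data positions = 0⊕1⊕0⊕1⊕0⊕0⊕0⊕0⊕0⊕1⊕1⊕1⊕0⊕0⊕1 = 0
p8 (pos 8,9,10,11,12,13,14,15,24,25,26,27,28,29,30,31): XOR of data positions = 1⊕0⊕0⊕1⊕0⊕0⊕0⊕0⊕0⊕1⊕0⊕1⊕0⊕0⊕1 = 1
p16 (pos 16,17,18,19,20,21,22,23,24,25,26,27,28,29,30,31): XOR of data positions = 1⊕1⊕1⊕0⊕0⊕1⊕1⊕0⊕0⊕1⊕0⊕1⊕0⊕0⊕1 = 0
Codeword: 1100010110010000111001100101001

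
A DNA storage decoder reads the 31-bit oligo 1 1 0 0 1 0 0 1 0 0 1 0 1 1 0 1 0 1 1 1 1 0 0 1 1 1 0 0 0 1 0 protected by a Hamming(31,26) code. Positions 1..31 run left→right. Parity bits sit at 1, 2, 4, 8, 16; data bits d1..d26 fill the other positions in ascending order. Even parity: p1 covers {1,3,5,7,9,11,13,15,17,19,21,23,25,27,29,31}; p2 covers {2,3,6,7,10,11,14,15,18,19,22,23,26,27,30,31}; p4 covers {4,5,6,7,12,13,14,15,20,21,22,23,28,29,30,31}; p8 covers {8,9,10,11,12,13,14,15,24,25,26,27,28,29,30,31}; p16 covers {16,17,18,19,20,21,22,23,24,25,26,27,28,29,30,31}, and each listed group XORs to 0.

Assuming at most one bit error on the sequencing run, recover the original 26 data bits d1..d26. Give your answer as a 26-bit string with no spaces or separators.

s1 (pos 1,3,5,7,9,11,13,15,17,19,21,23,25,27,29,31): 1⊕0⊕1⊕0⊕0⊕1⊕1⊕0⊕0⊕1⊕1⊕0⊕1⊕0⊕0⊕0 = 1
s2 (pos 2,3,6,7,10,11,14,15,18,19,22,23,26,27,30,31): 1⊕0⊕0⊕0⊕0⊕1⊕1⊕0⊕1⊕1⊕0⊕0⊕1⊕0⊕1⊕0 = 1
s4 (pos 4,5,6,7,12,13,14,15,20,21,22,23,28,29,30,31): 0⊕1⊕0⊕0⊕0⊕1⊕1⊕0⊕1⊕1⊕0⊕0⊕0⊕0⊕1⊕0 = 0
s8 (pos 8,9,10,11,12,13,14,15,24,25,26,27,28,29,30,31): 1⊕0⊕0⊕1⊕0⊕1⊕1⊕0⊕1⊕1⊕1⊕0⊕0⊕0⊕1⊕0 = 0
s16 (pos 16,17,18,19,20,21,22,23,24,25,26,27,28,29,30,31): 1⊕0⊕1⊕1⊕1⊕1⊕0⊕0⊕1⊕1⊕1⊕0⊕0⊕0⊕1⊕0 = 1
Syndrome s16…s1 = 10011 → error at position 19.
Flip position 19: 1100100100101101011110011100010 → 1100100100101101010110011100010
Read data bits from positions 3,5,6,7,9,10,11,12,13,14,15,17,18,19,20,21,22,23,24,25,26,27,28,29,30,31: 01000010110010110011100010

01000010110010110011100010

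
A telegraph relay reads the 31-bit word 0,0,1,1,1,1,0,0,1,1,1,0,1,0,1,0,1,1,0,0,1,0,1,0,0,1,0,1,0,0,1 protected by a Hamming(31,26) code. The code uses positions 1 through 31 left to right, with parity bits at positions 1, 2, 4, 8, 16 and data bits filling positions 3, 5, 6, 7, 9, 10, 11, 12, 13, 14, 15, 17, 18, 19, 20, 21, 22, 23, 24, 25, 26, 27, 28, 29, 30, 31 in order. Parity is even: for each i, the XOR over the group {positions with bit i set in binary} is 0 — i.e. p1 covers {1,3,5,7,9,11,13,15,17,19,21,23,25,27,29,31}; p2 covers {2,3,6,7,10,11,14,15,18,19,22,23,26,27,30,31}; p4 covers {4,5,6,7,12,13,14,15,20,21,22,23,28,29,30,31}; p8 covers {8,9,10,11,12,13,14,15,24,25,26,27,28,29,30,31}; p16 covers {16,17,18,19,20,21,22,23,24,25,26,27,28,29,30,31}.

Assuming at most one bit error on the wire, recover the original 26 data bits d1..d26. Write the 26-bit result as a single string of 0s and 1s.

s1 (pos 1,3,5,7,9,11,13,15,17,19,21,23,25,27,29,31): 0⊕1⊕1⊕0⊕1⊕1⊕1⊕1⊕1⊕0⊕1⊕1⊕0⊕0⊕0⊕1 = 0
s2 (pos 2,3,6,7,10,11,14,15,18,19,22,23,26,27,30,31): 0⊕1⊕1⊕0⊕1⊕1⊕0⊕1⊕1⊕0⊕0⊕1⊕1⊕0⊕0⊕1 = 1
s4 (pos 4,5,6,7,12,13,14,15,20,21,22,23,28,29,30,31): 1⊕1⊕1⊕0⊕0⊕1⊕0⊕1⊕0⊕1⊕0⊕1⊕1⊕0⊕0⊕1 = 1
s8 (pos 8,9,10,11,12,13,14,15,24,25,26,27,28,29,30,31): 0⊕1⊕1⊕1⊕0⊕1⊕0⊕1⊕0⊕0⊕1⊕0⊕1⊕0⊕0⊕1 = 0
s16 (pos 16,17,18,19,20,21,22,23,24,25,26,27,28,29,30,31): 0⊕1⊕1⊕0⊕0⊕1⊕0⊕1⊕0⊕0⊕1⊕0⊕1⊕0⊕0⊕1 = 1
Syndrome s16…s1 = 10110 → error at position 22.
Flip position 22: 0011110011101010110010100101001 → 0011110011101010110011100101001
Read data bits from positions 3,5,6,7,9,10,11,12,13,14,15,17,18,19,20,21,22,23,24,25,26,27,28,29,30,31: 11101110101110011100101001

11101110101110011100101001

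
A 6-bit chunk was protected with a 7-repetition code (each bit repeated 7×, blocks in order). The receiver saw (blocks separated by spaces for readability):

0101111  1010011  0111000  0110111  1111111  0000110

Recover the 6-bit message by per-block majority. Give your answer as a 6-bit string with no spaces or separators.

Block 1 (0101111): 5 ones → 1
Block 2 (1010011): 4 ones → 1
Block 3 (0111000): 3 ones → 0
Block 4 (0110111): 5 ones → 1
Block 5 (1111111): 7 ones → 1
Block 6 (0000110): 2 ones → 0

110110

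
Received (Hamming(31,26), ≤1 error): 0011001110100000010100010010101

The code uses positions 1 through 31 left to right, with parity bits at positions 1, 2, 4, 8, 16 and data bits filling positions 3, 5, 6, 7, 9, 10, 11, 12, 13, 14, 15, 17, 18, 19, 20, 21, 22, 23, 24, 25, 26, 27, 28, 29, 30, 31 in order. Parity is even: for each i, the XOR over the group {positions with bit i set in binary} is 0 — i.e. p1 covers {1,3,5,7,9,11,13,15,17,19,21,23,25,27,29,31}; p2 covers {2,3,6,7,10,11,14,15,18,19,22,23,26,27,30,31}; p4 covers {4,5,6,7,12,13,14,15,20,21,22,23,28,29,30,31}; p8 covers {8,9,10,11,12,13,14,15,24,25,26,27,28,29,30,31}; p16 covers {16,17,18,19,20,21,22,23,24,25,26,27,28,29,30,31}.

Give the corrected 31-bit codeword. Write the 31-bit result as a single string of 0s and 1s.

s1 (pos 1,3,5,7,9,11,13,15,17,19,21,23,25,27,29,31): 0⊕1⊕0⊕1⊕1⊕1⊕0⊕0⊕0⊕0⊕0⊕0⊕0⊕1⊕1⊕1 = 1
s2 (pos 2,3,6,7,10,11,14,15,18,19,22,23,26,27,30,31): 0⊕1⊕0⊕1⊕0⊕1⊕0⊕0⊕1⊕0⊕0⊕0⊕0⊕1⊕0⊕1 = 0
s4 (pos 4,5,6,7,12,13,14,15,20,21,22,23,28,29,30,31): 1⊕0⊕0⊕1⊕0⊕0⊕0⊕0⊕1⊕0⊕0⊕0⊕0⊕1⊕0⊕1 = 1
s8 (pos 8,9,10,11,12,13,14,15,24,25,26,27,28,29,30,31): 1⊕1⊕0⊕1⊕0⊕0⊕0⊕0⊕1⊕0⊕0⊕1⊕0⊕1⊕0⊕1 = 1
s16 (pos 16,17,18,19,20,21,22,23,24,25,26,27,28,29,30,31): 0⊕0⊕1⊕0⊕1⊕0⊕0⊕0⊕1⊕0⊕0⊕1⊕0⊕1⊕0⊕1 = 0
Syndrome s16…s1 = 01101 → error at position 13.
Flip position 13: 0011001110100000010100010010101 → 0011001110101000010100010010101

0011001110101000010100010010101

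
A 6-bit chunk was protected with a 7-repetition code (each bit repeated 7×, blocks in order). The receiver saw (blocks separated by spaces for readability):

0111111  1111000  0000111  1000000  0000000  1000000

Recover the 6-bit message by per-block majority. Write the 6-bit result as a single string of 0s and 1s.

Block 1 (0111111): 6 ones → 1
Block 2 (1111000): 4 ones → 1
Block 3 (0000111): 3 ones → 0
Block 4 (1000000): 1 one → 0
Block 5 (0000000): 0 ones → 0
Block 6 (1000000): 1 one → 0

110000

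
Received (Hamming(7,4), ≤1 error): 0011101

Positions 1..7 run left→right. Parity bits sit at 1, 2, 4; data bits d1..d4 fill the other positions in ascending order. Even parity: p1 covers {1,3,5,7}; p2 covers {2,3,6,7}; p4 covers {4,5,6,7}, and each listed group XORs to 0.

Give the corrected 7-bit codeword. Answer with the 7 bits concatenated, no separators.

0011001

s1 (pos 1,3,5,7): 0⊕1⊕1⊕1 = 1
s2 (pos 2,3,6,7): 0⊕1⊕0⊕1 = 0
s4 (pos 4,5,6,7): 1⊕1⊕0⊕1 = 1
Syndrome s4…s1 = 101 → error at position 5.
Flip position 5: 0011101 → 0011001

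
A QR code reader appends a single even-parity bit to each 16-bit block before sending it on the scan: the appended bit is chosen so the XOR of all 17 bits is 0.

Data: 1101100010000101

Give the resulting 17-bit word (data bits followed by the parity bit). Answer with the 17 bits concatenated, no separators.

11011000100001011

XOR of the 16 data bits: 1⊕1⊕0⊕1⊕1⊕0⊕0⊕0⊕1⊕0⊕0⊕0⊕0⊕1⊕0⊕1 = 1
Parity bit = 1 (so all 17 bits XOR to 0).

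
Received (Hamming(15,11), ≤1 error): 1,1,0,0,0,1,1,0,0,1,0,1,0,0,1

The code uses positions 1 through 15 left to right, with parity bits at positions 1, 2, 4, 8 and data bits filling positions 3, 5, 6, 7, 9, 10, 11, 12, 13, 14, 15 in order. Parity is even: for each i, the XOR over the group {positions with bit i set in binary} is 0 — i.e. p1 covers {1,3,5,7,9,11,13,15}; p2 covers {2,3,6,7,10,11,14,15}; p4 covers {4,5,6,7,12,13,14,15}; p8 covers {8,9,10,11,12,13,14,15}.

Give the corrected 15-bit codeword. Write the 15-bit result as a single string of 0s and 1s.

110001100111001

s1 (pos 1,3,5,7,9,11,13,15): 1⊕0⊕0⊕1⊕0⊕0⊕0⊕1 = 1
s2 (pos 2,3,6,7,10,11,14,15): 1⊕0⊕1⊕1⊕1⊕0⊕0⊕1 = 1
s4 (pos 4,5,6,7,12,13,14,15): 0⊕0⊕1⊕1⊕1⊕0⊕0⊕1 = 0
s8 (pos 8,9,10,11,12,13,14,15): 0⊕0⊕1⊕0⊕1⊕0⊕0⊕1 = 1
Syndrome s8…s1 = 1011 → error at position 11.
Flip position 11: 110001100101001 → 110001100111001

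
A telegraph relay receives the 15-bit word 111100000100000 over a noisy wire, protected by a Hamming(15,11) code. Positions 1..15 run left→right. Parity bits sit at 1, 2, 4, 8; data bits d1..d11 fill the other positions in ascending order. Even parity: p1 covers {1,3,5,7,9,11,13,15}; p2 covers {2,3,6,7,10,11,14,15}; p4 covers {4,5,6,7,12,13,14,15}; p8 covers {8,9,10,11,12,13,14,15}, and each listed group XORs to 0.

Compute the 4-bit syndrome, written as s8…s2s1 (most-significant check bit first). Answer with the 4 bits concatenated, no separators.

1110

s1 (pos 1,3,5,7,9,11,13,15): 1⊕1⊕0⊕0⊕0⊕0⊕0⊕0 = 0
s2 (pos 2,3,6,7,10,11,14,15): 1⊕1⊕0⊕0⊕1⊕0⊕0⊕0 = 1
s4 (pos 4,5,6,7,12,13,14,15): 1⊕0⊕0⊕0⊕0⊕0⊕0⊕0 = 1
s8 (pos 8,9,10,11,12,13,14,15): 0⊕0⊕1⊕0⊕0⊕0⊕0⊕0 = 1
Syndrome s8…s1 = 1110 → error at position 14.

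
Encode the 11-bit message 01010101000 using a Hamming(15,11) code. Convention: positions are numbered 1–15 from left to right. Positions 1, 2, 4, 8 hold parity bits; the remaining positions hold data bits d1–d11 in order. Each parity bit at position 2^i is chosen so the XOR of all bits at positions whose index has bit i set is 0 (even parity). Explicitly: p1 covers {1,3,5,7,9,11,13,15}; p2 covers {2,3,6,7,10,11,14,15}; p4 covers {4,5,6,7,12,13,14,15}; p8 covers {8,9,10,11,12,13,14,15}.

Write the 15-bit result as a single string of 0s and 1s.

000110100101000

Place data at non-parity positions: p1 p2 0 p4 1 0 1 p8 0 1 0 1 0 0 0
p1 (pos 1,3,5,7,9,11,13,15): XOR of data positions = 0⊕1⊕1⊕0⊕0⊕0⊕0 = 0
p2 (pos 2,3,6,7,10,11,14,15): XOR of data positions = 0⊕0⊕1⊕1⊕0⊕0⊕0 = 0
p4 (pos 4,5,6,7,12,13,14,15): XOR of data positions = 1⊕0⊕1⊕1⊕0⊕0⊕0 = 1
p8 (pos 8,9,10,11,12,13,14,15): XOR of data positions = 0⊕1⊕0⊕1⊕0⊕0⊕0 = 0
Codeword: 000110100101000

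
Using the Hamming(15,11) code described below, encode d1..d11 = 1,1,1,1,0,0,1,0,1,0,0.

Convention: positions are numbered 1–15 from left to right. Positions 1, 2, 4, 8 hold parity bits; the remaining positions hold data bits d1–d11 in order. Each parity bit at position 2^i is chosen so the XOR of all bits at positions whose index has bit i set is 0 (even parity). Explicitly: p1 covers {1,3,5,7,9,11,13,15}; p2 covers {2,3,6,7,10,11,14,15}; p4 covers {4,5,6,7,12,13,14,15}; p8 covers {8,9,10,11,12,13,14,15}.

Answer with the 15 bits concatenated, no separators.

101011100010100

Place data at non-parity positions: p1 p2 1 p4 1 1 1 p8 0 0 1 0 1 0 0
p1 (pos 1,3,5,7,9,11,13,15): XOR of data positions = 1⊕1⊕1⊕0⊕1⊕1⊕0 = 1
p2 (pos 2,3,6,7,10,11,14,15): XOR of data positions = 1⊕1⊕1⊕0⊕1⊕0⊕0 = 0
p4 (pos 4,5,6,7,12,13,14,15): XOR of data positions = 1⊕1⊕1⊕0⊕1⊕0⊕0 = 0
p8 (pos 8,9,10,11,12,13,14,15): XOR of data positions = 0⊕0⊕1⊕0⊕1⊕0⊕0 = 0
Codeword: 101011100010100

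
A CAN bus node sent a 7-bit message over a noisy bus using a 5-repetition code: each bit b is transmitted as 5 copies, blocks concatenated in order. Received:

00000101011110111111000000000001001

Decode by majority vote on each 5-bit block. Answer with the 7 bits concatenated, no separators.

Block 1 (00000): 0 ones → 0
Block 2 (10101): 3 ones → 1
Block 3 (11101): 4 ones → 1
Block 4 (11111): 5 ones → 1
Block 5 (00000): 0 ones → 0
Block 6 (00000): 0 ones → 0
Block 7 (01001): 2 ones → 0

0111000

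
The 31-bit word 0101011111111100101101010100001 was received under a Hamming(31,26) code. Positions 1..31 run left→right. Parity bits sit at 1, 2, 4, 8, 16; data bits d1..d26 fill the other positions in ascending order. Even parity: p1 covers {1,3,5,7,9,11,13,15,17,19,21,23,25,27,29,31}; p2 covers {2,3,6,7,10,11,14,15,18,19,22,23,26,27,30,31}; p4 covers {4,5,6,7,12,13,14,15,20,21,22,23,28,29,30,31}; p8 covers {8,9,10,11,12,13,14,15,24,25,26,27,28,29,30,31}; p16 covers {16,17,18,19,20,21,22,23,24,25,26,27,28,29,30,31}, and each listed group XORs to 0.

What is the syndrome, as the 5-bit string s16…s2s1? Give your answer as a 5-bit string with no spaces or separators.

s1 (pos 1,3,5,7,9,11,13,15,17,19,21,23,25,27,29,31): 0⊕0⊕0⊕1⊕1⊕1⊕1⊕0⊕1⊕1⊕0⊕0⊕0⊕0⊕0⊕1 = 1
s2 (pos 2,3,6,7,10,11,14,15,18,19,22,23,26,27,30,31): 1⊕0⊕1⊕1⊕1⊕1⊕1⊕0⊕0⊕1⊕1⊕0⊕1⊕0⊕0⊕1 = 0
s4 (pos 4,5,6,7,12,13,14,15,20,21,22,23,28,29,30,31): 1⊕0⊕1⊕1⊕1⊕1⊕1⊕0⊕1⊕0⊕1⊕0⊕0⊕0⊕0⊕1 = 1
s8 (pos 8,9,10,11,12,13,14,15,24,25,26,27,28,29,30,31): 1⊕1⊕1⊕1⊕1⊕1⊕1⊕0⊕1⊕0⊕1⊕0⊕0⊕0⊕0⊕1 = 0
s16 (pos 16,17,18,19,20,21,22,23,24,25,26,27,28,29,30,31): 0⊕1⊕0⊕1⊕1⊕0⊕1⊕0⊕1⊕0⊕1⊕0⊕0⊕0⊕0⊕1 = 1
Syndrome s16…s1 = 10101 → error at position 21.

10101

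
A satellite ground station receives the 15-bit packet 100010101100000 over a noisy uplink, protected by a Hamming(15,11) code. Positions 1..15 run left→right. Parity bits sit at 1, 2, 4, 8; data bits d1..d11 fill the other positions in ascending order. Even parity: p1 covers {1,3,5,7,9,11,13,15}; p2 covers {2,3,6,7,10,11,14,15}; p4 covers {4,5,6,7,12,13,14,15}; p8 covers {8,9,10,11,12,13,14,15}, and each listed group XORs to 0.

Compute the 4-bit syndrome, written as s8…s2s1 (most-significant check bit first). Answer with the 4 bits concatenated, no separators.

s1 (pos 1,3,5,7,9,11,13,15): 1⊕0⊕1⊕1⊕1⊕0⊕0⊕0 = 0
s2 (pos 2,3,6,7,10,11,14,15): 0⊕0⊕0⊕1⊕1⊕0⊕0⊕0 = 0
s4 (pos 4,5,6,7,12,13,14,15): 0⊕1⊕0⊕1⊕0⊕0⊕0⊕0 = 0
s8 (pos 8,9,10,11,12,13,14,15): 0⊕1⊕1⊕0⊕0⊕0⊕0⊕0 = 0
Syndrome s8…s1 = 0000 → no error.

0000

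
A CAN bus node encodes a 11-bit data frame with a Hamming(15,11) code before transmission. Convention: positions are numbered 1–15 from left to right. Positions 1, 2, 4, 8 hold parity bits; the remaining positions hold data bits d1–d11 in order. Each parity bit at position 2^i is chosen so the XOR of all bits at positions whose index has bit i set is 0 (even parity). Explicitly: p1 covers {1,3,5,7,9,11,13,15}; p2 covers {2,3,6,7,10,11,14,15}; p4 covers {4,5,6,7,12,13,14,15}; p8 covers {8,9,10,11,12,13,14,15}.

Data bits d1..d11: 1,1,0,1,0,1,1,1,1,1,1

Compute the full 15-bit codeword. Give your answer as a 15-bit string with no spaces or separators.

Place data at non-parity positions: p1 p2 1 p4 1 0 1 p8 0 1 1 1 1 1 1
p1 (pos 1,3,5,7,9,11,13,15): XOR of data positions = 1⊕1⊕1⊕0⊕1⊕1⊕1 = 0
p2 (pos 2,3,6,7,10,11,14,15): XOR of data positions = 1⊕0⊕1⊕1⊕1⊕1⊕1 = 0
p4 (pos 4,5,6,7,12,13,14,15): XOR of data positions = 1⊕0⊕1⊕1⊕1⊕1⊕1 = 0
p8 (pos 8,9,10,11,12,13,14,15): XOR of data positions = 0⊕1⊕1⊕1⊕1⊕1⊕1 = 0
Codeword: 001010100111111

001010100111111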